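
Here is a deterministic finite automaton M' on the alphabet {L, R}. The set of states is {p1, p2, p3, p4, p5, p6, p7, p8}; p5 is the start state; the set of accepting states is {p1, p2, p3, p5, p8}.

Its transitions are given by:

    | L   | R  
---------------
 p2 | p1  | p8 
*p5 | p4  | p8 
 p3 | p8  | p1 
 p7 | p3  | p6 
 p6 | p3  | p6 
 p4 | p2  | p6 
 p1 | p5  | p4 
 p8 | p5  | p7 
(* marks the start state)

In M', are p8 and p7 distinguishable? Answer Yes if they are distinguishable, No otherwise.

Yes

Initial partition by acceptance: {p1,p2,p3,p5,p8} | {p4,p6,p7}.
Split {p1,p2,p3,p5,p8} by δ(·,L) → {p1,p2,p3,p8} and {p5}.
On input L, block {p1,p2,p3,p8} splits into {p1,p8} and {p2,p3}.
The partition is now stable with 4 blocks: {p1,p8} | {p4,p6,p7} | {p5} | {p2,p3}.
p8 and p7 end up in different blocks, so they are distinguishable. For instance, the string 'ε' is accepted from only p8.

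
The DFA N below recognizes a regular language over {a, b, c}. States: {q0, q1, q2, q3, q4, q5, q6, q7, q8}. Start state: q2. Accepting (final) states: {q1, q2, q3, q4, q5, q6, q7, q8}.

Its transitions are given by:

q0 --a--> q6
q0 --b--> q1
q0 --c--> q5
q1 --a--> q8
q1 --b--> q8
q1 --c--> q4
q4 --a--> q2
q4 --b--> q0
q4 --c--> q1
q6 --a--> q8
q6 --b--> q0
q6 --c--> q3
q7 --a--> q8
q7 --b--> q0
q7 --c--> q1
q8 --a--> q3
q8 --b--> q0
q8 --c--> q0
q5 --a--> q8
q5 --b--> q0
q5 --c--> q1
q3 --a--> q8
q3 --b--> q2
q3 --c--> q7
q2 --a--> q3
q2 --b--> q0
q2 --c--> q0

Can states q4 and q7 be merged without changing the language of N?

Yes

Start with accepting vs non-accepting: {q1,q2,q3,q4,q5,q6,q7,q8} | {q0}.
On input b, block {q1,q2,q3,q4,q5,q6,q7,q8} splits into {q2,q4,q5,q6,q7,q8} and {q1,q3}.
Split {q2,q4,q5,q6,q7,q8} by δ(·,a) → {q4,q5,q6,q7} and {q2,q8}.
No further refinement is possible. Final partition (4 blocks): {q4,q5,q6,q7} | {q0} | {q1,q3} | {q2,q8}.
q4 and q7 lie in the same block of the stable partition, so they are equivalent — no string distinguishes them.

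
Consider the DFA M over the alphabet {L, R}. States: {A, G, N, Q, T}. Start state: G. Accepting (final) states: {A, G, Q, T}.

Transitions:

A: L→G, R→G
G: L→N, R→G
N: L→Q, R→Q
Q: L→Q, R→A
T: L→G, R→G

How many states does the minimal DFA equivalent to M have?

Reachable states from the start: {A,G,N,Q}. Unreachable: {T} — drop them.
Initial partition by acceptance: {A,G,Q} | {N}.
Refine {A,G,Q} on symbol L: members go to different blocks, giving {A,Q} and {G}.
On input L, block {A,Q} splits into {A} and {Q}.
No further refinement is possible. Final partition (4 blocks): {A} | {N} | {G} | {Q}.

4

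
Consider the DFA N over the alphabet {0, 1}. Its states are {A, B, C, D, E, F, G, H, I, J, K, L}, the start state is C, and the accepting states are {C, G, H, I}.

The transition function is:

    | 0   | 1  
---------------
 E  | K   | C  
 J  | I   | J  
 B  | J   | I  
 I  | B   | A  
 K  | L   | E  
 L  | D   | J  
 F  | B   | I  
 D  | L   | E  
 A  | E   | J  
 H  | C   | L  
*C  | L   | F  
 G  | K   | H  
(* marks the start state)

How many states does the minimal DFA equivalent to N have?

States {G,H} cannot be reached from the start state, so discard them.
Initial partition by acceptance: {C,I} | {A,B,D,E,F,J,K,L}.
Refine {A,B,D,E,F,J,K,L} on symbol 0: members go to different blocks, giving {A,B,D,E,F,K,L} and {J}.
Split {A,B,D,E,F,K,L} by δ(·,0) → {A,D,E,F,K,L} and {B}.
Refine {C,I} on symbol 0: members go to different blocks, giving {C} and {I}.
On input 0, block {A,D,E,F,K,L} splits into {A,D,E,K,L} and {F}.
On input 1, block {A,D,E,K,L} splits into {A,L} and {D,K} and {E}.
On input 0, block {A,L} splits into {A} and {L}.
The partition is now stable with 9 blocks: {C} | {A} | {J} | {B} | {I} | {F} | {D,K} | {E} | {L}.

9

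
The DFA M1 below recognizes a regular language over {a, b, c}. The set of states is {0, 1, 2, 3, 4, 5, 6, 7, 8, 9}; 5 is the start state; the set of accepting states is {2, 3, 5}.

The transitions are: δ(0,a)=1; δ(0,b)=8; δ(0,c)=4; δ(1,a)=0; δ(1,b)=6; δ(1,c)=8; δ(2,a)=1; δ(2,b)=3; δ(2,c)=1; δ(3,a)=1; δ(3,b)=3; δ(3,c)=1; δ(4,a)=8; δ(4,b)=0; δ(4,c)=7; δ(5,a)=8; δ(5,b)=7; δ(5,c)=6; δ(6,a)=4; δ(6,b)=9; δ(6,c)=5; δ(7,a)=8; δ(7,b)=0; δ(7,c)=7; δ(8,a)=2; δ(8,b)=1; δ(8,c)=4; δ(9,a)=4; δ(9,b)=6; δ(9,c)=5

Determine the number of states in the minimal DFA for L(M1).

7

Initial partition by acceptance: {2,3,5} | {0,1,4,6,7,8,9}.
On input b, block {2,3,5} splits into {2,3} and {5}.
Split {0,1,4,6,7,8,9} by δ(·,a) → {0,1,4,6,7,9} and {8}.
Split {0,1,4,6,7,9} by δ(·,a) → {0,1,6,9} and {4,7}.
Refine {0,1,6,9} on symbol a: members go to different blocks, giving {0,1} and {6,9}.
On input b, block {0,1} splits into {0} and {1}.
No further refinement is possible. Final partition (7 blocks): {2,3} | {0} | {5} | {8} | {4,7} | {6,9} | {1}.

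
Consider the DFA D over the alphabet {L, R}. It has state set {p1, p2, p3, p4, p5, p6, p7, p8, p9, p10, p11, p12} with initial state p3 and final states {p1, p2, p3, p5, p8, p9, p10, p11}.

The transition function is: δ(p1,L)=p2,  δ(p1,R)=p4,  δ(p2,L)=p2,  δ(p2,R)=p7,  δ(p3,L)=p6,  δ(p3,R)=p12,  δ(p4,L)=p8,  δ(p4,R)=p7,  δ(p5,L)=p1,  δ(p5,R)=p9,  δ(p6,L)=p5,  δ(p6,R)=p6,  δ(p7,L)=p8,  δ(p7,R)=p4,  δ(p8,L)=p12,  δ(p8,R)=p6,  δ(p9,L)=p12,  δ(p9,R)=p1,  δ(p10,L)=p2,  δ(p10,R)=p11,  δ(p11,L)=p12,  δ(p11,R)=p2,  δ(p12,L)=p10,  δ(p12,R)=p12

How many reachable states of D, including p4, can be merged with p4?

2

All states are reachable from the start state.
Initial partition by acceptance: {p1,p2,p3,p5,p8,p9,p10,p11} | {p4,p6,p7,p12}.
Split {p1,p2,p3,p5,p8,p9,p10,p11} by δ(·,L) → {p1,p2,p5,p10} and {p3,p8,p9,p11}.
Split {p1,p2,p5,p10} by δ(·,R) → {p1,p2} and {p5,p10}.
Refine {p4,p6,p7,p12} on symbol L: members go to different blocks, giving {p4,p7} and {p6,p12}.
Split {p3,p8,p9,p11} by δ(·,R) → {p3,p8} and {p9,p11}.
Stable partition: {p1,p2} | {p4,p7} | {p3,p8} | {p5,p10} | {p6,p12} | {p9,p11} — 6 equivalence classes.
State p4 belongs to the block {p4,p7}, which has 2 states.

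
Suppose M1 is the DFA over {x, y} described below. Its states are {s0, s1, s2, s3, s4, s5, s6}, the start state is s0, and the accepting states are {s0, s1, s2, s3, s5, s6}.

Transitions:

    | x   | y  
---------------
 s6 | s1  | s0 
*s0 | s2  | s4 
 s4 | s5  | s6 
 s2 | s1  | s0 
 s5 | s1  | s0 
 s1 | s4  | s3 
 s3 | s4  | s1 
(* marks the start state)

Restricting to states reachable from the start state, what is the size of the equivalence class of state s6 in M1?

All states are reachable from the start state.
Start with accepting vs non-accepting: {s0,s1,s2,s3,s5,s6} | {s4}.
On input x, block {s0,s1,s2,s3,s5,s6} splits into {s0,s2,s5,s6} and {s1,s3}.
On input x, block {s0,s2,s5,s6} splits into {s2,s5,s6} and {s0}.
The partition is now stable with 4 blocks: {s2,s5,s6} | {s4} | {s1,s3} | {s0}.
State s6 belongs to the block {s2,s5,s6}, which has 3 states.

3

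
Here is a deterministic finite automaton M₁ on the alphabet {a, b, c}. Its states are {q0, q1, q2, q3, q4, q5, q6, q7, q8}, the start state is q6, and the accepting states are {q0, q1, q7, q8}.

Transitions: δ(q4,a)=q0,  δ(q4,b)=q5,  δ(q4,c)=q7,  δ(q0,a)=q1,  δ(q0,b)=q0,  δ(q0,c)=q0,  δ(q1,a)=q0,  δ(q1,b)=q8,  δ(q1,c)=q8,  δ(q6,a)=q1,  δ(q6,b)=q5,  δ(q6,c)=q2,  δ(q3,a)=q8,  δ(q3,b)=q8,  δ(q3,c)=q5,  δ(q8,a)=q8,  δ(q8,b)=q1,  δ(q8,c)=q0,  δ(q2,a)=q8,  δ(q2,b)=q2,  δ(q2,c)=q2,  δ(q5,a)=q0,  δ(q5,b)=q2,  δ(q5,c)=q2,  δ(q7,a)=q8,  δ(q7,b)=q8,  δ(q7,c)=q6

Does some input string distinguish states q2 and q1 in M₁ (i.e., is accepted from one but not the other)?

Reachable states from the start: {q0,q1,q2,q5,q6,q8}. Unreachable: {q3,q4,q7} — drop them.
Initial partition by acceptance: {q0,q1,q8} | {q2,q5,q6}.
The partition is now stable with 2 blocks: {q0,q1,q8} | {q2,q5,q6}.
q2 and q1 end up in different blocks, so they are distinguishable. For instance, the string 'ε' is accepted from only q1.

Yes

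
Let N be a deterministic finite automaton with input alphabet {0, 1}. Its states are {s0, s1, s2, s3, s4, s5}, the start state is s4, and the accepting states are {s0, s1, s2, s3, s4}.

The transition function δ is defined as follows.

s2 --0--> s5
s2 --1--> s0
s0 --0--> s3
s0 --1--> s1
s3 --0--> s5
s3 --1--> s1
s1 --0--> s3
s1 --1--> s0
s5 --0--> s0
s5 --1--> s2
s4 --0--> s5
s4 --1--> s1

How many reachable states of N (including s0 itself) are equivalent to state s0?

2

P0 = {s0,s1,s2,s3,s4} | {s5}.
Split {s0,s1,s2,s3,s4} by δ(·,0) → {s2,s3,s4} and {s0,s1}.
No further refinement is possible. Final partition (3 blocks): {s2,s3,s4} | {s5} | {s0,s1}.
State s0 belongs to the block {s0,s1}, which has 2 states.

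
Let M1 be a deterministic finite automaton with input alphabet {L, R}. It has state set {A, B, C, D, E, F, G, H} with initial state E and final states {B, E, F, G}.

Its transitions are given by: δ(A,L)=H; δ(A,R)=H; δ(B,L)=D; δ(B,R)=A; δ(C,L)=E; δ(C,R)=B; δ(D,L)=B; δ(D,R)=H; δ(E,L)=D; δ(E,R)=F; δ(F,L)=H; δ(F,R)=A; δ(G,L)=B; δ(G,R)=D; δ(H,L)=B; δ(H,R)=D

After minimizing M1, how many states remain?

4

First remove the unreachable states {C,G}; 6 states remain.
Start with accepting vs non-accepting: {B,E,F} | {A,D,H}.
On input R, block {B,E,F} splits into {B,F} and {E}.
Split {A,D,H} by δ(·,L) → {D,H} and {A}.
No further refinement is possible. Final partition (4 blocks): {B,F} | {D,H} | {E} | {A}.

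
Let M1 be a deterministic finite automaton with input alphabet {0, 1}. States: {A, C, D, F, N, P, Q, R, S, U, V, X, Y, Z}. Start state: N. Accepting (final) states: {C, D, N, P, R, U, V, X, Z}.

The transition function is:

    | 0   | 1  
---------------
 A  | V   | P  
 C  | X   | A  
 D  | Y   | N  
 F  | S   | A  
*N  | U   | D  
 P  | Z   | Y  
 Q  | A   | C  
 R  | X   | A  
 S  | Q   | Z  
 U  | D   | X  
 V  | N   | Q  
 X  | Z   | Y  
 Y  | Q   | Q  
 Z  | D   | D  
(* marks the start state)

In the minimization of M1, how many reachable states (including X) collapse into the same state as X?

Reachable states from the start: {A,C,D,N,P,Q,U,V,X,Y,Z}. Unreachable: {F,R,S} — drop them.
Initial partition by acceptance: {C,D,N,P,U,V,X,Z} | {A,Q,Y}.
Refine {C,D,N,P,U,V,X,Z} on symbol 0: members go to different blocks, giving {C,N,P,U,V,X,Z} and {D}.
Split {C,N,P,U,V,X,Z} by δ(·,0) → {C,N,P,V,X} and {U,Z}.
Refine {C,N,P,V,X} on symbol 0: members go to different blocks, giving {N,P,X} and {C,V}.
Refine {N,P,X} on symbol 1: members go to different blocks, giving {P,X} and {N}.
Split {A,Q,Y} by δ(·,0) → {Q,Y} and {A}.
Split {Q,Y} by δ(·,0) → {Q} and {Y}.
On input 1, block {U,Z} splits into {Z} and {U}.
Refine {C,V} on symbol 0: members go to different blocks, giving {C} and {V}.
The partition is now stable with 10 blocks: {P,X} | {Q} | {D} | {Z} | {C} | {N} | {A} | {Y} | {U} | {V}.
State X belongs to the block {P,X}, which has 2 states.

2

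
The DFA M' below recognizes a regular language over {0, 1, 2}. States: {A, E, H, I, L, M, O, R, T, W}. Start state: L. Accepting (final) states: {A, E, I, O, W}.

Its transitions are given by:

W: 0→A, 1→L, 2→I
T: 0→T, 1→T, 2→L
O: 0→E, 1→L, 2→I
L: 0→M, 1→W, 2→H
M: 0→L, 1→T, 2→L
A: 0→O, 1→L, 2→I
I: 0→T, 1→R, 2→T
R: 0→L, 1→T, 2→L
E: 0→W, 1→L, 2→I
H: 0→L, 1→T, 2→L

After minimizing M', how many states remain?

Initial partition by acceptance: {A,E,I,O,W} | {H,L,M,R,T}.
On input 0, block {A,E,I,O,W} splits into {A,E,O,W} and {I}.
On input 1, block {H,L,M,R,T} splits into {H,M,R,T} and {L}.
On input 0, block {H,M,R,T} splits into {H,M,R} and {T}.
The partition is now stable with 5 blocks: {A,E,O,W} | {H,M,R} | {I} | {L} | {T}.

5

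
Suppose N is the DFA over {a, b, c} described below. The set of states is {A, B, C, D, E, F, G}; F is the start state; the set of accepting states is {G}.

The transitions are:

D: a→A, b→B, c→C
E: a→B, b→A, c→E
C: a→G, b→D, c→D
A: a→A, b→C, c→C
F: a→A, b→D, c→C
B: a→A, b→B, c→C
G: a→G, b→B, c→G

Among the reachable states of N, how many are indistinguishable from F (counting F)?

Reachable states from the start: {A,B,C,D,F,G}. Unreachable: {E} — drop them.
Initial partition by acceptance: {G} | {A,B,C,D,F}.
Split {A,B,C,D,F} by δ(·,a) → {A,B,D,F} and {C}.
Refine {A,B,D,F} on symbol b: members go to different blocks, giving {B,D,F} and {A}.
Stable partition: {G} | {B,D,F} | {C} | {A} — 4 equivalence classes.
The equivalence class containing F is {B,D,F}, of size 3.

3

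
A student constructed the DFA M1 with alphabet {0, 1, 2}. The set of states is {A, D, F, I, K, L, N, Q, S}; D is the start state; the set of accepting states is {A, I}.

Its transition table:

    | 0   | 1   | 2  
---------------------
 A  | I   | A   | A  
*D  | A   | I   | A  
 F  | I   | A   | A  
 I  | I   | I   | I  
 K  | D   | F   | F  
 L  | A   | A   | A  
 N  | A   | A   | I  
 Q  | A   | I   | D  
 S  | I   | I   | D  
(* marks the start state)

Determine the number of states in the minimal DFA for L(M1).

2

States {F,K,L,N,Q,S} cannot be reached from the start state, so discard them.
Start with accepting vs non-accepting: {A,I} | {D}.
Stable partition: {A,I} | {D} — 2 equivalence classes.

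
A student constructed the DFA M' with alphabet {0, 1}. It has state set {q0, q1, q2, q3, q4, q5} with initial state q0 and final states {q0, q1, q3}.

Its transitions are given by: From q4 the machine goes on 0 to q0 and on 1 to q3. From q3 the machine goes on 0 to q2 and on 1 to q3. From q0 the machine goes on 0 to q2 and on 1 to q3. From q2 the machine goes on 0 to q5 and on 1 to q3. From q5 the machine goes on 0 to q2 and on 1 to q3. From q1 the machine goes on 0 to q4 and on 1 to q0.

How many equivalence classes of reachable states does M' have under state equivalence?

Reachable states from the start: {q0,q2,q3,q5}. Unreachable: {q1,q4} — drop them.
P0 = {q0,q3} | {q2,q5}.
The partition is now stable with 2 blocks: {q0,q3} | {q2,q5}.

2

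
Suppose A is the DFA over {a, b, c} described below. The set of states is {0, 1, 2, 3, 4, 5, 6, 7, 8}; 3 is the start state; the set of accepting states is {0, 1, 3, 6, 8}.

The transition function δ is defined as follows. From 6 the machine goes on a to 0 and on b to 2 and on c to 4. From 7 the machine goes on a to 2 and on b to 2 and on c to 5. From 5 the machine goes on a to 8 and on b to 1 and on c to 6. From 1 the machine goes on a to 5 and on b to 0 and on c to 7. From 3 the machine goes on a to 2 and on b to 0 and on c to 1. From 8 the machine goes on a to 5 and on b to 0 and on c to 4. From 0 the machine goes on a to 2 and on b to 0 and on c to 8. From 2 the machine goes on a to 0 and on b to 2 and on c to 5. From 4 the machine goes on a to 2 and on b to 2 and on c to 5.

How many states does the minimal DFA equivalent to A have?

6

Start with accepting vs non-accepting: {0,1,3,6,8} | {2,4,5,7}.
On input a, block {0,1,3,6,8} splits into {0,1,3,8} and {6}.
Refine {0,1,3,8} on symbol c: members go to different blocks, giving {0,3} and {1,8}.
Split {2,4,5,7} by δ(·,a) → {4,7} and {2} and {5}.
No further refinement is possible. Final partition (6 blocks): {0,3} | {4,7} | {6} | {1,8} | {2} | {5}.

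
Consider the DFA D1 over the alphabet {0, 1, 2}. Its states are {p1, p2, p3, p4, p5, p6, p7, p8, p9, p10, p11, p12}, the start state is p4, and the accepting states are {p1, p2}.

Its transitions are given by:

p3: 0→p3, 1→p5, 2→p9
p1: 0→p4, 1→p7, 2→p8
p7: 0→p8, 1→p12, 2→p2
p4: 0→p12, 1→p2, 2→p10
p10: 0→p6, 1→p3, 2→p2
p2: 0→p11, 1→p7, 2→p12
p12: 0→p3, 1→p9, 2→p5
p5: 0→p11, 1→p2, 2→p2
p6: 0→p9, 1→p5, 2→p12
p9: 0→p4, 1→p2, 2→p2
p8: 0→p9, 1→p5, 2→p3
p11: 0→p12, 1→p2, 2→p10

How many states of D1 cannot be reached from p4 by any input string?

Starting at p4 and following transitions, the reachable set is {p2, p3, p4, p5, p6, p7, p8, p9, p10, p11, p12}. That leaves p1 unreachable — 1 in total.

1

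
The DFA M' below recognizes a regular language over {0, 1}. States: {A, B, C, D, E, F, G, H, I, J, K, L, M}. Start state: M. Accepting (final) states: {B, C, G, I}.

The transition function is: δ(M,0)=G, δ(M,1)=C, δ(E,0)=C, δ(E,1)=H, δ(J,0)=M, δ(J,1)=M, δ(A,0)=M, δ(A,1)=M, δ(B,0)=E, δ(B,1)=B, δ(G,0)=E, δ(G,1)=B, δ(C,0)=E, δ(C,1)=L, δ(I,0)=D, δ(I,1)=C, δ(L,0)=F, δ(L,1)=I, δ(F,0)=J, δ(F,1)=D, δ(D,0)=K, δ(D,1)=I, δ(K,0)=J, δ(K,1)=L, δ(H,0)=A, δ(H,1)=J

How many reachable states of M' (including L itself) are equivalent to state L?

2

All states are reachable from the start state.
P0 = {B,C,G,I} | {A,D,E,F,H,J,K,L,M}.
On input 1, block {B,C,G,I} splits into {B,G,I} and {C}.
Split {B,G,I} by δ(·,1) → {B,G} and {I}.
Split {A,D,E,F,H,J,K,L,M} by δ(·,0) → {A,D,F,H,J,K,L} and {E} and {M}.
On input 0, block {A,D,F,H,J,K,L} splits into {D,F,H,K,L} and {A,J}.
On input 0, block {D,F,H,K,L} splits into {F,H,K} and {D,L}.
Split {F,H,K} by δ(·,1) → {F,K} and {H}.
No further refinement is possible. Final partition (9 blocks): {B,G} | {F,K} | {C} | {I} | {E} | {M} | {A,J} | {D,L} | {H}.
State L belongs to the block {D,L}, which has 2 states.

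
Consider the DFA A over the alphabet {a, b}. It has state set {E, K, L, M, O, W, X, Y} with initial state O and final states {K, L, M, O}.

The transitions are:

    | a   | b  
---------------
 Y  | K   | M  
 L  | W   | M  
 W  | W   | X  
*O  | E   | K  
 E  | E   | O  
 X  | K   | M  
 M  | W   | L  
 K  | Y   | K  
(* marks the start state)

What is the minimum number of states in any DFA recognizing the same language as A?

6

P0 = {K,L,M,O} | {E,W,X,Y}.
Split {E,W,X,Y} by δ(·,a) → {X,Y} and {E,W}.
Refine {K,L,M,O} on symbol a: members go to different blocks, giving {L,M,O} and {K}.
Split {L,M,O} by δ(·,b) → {L,M} and {O}.
On input b, block {E,W} splits into {W} and {E}.
The partition is now stable with 6 blocks: {L,M} | {X,Y} | {W} | {K} | {O} | {E}.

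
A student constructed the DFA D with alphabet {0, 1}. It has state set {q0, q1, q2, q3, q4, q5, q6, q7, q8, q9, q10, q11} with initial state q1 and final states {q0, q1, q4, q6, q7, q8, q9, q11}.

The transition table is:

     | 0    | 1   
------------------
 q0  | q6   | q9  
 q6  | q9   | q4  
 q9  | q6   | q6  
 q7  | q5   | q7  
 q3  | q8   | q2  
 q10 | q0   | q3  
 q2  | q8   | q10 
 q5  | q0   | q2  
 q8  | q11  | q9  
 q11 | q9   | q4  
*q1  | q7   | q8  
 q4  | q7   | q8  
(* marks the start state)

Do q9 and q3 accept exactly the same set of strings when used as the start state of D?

Every state is reachable, so we keep all 12.
Initial partition by acceptance: {q0,q1,q4,q6,q7,q8,q9,q11} | {q2,q3,q5,q10}.
Refine {q0,q1,q4,q6,q7,q8,q9,q11} on symbol 0: members go to different blocks, giving {q0,q1,q4,q6,q8,q9,q11} and {q7}.
Split {q0,q1,q4,q6,q8,q9,q11} by δ(·,0) → {q0,q6,q8,q9,q11} and {q1,q4}.
Refine {q0,q6,q8,q9,q11} on symbol 1: members go to different blocks, giving {q0,q8,q9} and {q6,q11}.
On input 1, block {q0,q8,q9} splits into {q0,q8} and {q9}.
Stable partition: {q0,q8} | {q2,q3,q5,q10} | {q7} | {q1,q4} | {q6,q11} | {q9} — 6 equivalence classes.
q9 and q3 end up in different blocks, so they are distinguishable. For instance, the string 'ε' is accepted from only q9.

No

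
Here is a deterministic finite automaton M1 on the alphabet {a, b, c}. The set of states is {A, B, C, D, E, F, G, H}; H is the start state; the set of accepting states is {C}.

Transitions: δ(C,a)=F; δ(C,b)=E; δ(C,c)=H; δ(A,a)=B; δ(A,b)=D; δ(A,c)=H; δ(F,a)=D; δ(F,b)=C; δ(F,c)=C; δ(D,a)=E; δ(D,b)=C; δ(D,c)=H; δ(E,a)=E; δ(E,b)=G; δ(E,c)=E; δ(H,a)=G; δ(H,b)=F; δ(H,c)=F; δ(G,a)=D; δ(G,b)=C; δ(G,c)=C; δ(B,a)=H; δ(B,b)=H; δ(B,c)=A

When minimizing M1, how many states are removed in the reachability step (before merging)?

2

Starting at H and following transitions, the reachable set is {C, D, E, F, G, H}. That leaves A, B unreachable — 2 in total.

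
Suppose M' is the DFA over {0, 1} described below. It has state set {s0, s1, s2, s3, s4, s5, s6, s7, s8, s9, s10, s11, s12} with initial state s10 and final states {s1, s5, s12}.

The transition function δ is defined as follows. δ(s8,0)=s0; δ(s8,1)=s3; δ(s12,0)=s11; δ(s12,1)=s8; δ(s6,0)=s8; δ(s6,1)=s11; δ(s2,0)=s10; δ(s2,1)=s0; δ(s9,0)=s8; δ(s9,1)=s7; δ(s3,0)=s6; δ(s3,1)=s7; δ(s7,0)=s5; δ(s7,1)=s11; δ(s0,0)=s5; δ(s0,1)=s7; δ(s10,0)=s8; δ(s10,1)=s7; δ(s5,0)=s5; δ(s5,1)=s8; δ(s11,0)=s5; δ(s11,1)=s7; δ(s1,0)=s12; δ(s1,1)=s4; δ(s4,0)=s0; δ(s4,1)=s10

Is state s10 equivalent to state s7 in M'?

No

Reachable states from the start: {s0,s3,s5,s6,s7,s8,s10,s11}. Unreachable: {s1,s2,s4,s9,s12} — drop them.
Start with accepting vs non-accepting: {s5} | {s0,s3,s6,s7,s8,s10,s11}.
Refine {s0,s3,s6,s7,s8,s10,s11} on symbol 0: members go to different blocks, giving {s3,s6,s8,s10} and {s0,s7,s11}.
Split {s3,s6,s8,s10} by δ(·,0) → {s3,s6,s10} and {s8}.
Split {s3,s6,s10} by δ(·,0) → {s6,s10} and {s3}.
The partition is now stable with 5 blocks: {s5} | {s6,s10} | {s0,s7,s11} | {s8} | {s3}.
s10 and s7 end up in different blocks, so they are distinguishable. For instance, the string '0' is accepted from only s7.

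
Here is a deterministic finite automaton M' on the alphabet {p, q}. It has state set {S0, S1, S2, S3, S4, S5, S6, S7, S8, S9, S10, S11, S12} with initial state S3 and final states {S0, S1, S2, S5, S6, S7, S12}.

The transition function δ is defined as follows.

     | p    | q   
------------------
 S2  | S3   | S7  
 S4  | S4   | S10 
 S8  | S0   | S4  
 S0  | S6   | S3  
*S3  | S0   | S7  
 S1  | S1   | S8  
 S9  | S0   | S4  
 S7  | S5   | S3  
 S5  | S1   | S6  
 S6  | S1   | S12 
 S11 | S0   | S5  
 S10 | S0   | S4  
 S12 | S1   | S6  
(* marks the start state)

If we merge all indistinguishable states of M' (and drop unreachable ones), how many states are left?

States {S2,S9,S11} cannot be reached from the start state, so discard them.
Start with accepting vs non-accepting: {S0,S1,S5,S6,S7,S12} | {S3,S4,S8,S10}.
Refine {S0,S1,S5,S6,S7,S12} on symbol q: members go to different blocks, giving {S0,S1,S7} and {S5,S6,S12}.
Refine {S0,S1,S7} on symbol p: members go to different blocks, giving {S0,S7} and {S1}.
On input p, block {S3,S4,S8,S10} splits into {S3,S8,S10} and {S4}.
Split {S3,S8,S10} by δ(·,q) → {S8,S10} and {S3}.
No further refinement is possible. Final partition (6 blocks): {S0,S7} | {S8,S10} | {S5,S6,S12} | {S1} | {S4} | {S3}.

6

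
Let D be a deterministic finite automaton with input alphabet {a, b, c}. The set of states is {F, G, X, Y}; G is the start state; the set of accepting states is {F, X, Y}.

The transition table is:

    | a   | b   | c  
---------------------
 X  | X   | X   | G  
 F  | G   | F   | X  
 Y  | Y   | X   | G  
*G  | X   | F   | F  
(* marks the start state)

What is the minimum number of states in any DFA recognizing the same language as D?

States {Y} cannot be reached from the start state, so discard them.
Start with accepting vs non-accepting: {F,X} | {G}.
On input a, block {F,X} splits into {F} and {X}.
The partition is now stable with 3 blocks: {F} | {G} | {X}.

3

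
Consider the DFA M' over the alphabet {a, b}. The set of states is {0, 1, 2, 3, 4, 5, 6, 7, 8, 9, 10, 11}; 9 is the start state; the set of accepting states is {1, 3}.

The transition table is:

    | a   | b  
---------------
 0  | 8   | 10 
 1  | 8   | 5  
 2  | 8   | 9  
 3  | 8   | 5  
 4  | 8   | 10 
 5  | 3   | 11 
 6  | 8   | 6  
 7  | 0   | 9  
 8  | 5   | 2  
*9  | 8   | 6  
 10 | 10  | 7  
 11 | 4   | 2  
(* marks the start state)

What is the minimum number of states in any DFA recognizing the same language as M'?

7

States {1} cannot be reached from the start state, so discard them.
Start with accepting vs non-accepting: {3} | {0,2,4,5,6,7,8,9,10,11}.
Refine {0,2,4,5,6,7,8,9,10,11} on symbol a: members go to different blocks, giving {0,2,4,6,7,8,9,10,11} and {5}.
Refine {0,2,4,6,7,8,9,10,11} on symbol a: members go to different blocks, giving {0,2,4,6,7,9,10,11} and {8}.
Refine {0,2,4,6,7,9,10,11} on symbol a: members go to different blocks, giving {0,2,4,6,9} and {7,10,11}.
Split {0,2,4,6,9} by δ(·,b) → {2,6,9} and {0,4}.
On input a, block {7,10,11} splits into {7,11} and {10}.
No further refinement is possible. Final partition (7 blocks): {3} | {2,6,9} | {5} | {8} | {7,11} | {0,4} | {10}.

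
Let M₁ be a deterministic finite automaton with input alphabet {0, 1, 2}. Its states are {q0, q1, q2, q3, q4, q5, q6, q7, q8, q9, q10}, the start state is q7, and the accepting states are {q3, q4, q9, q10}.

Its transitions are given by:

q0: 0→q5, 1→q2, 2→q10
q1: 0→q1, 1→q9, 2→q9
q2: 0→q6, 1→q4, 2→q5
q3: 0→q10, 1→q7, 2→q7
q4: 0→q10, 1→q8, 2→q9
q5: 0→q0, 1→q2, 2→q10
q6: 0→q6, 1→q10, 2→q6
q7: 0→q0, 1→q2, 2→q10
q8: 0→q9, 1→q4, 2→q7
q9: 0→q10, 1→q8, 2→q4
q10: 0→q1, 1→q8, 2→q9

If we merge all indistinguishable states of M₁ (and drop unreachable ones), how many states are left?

7

First remove the unreachable states {q3}; 10 states remain.
P0 = {q4,q9,q10} | {q0,q1,q2,q5,q6,q7,q8}.
Refine {q4,q9,q10} on symbol 0: members go to different blocks, giving {q4,q9} and {q10}.
Refine {q0,q1,q2,q5,q6,q7,q8} on symbol 0: members go to different blocks, giving {q0,q1,q2,q5,q6,q7} and {q8}.
On input 1, block {q0,q1,q2,q5,q6,q7} splits into {q0,q5,q7} and {q1,q2} and {q6}.
Split {q1,q2} by δ(·,0) → {q1} and {q2}.
No further refinement is possible. Final partition (7 blocks): {q4,q9} | {q0,q5,q7} | {q10} | {q8} | {q1} | {q6} | {q2}.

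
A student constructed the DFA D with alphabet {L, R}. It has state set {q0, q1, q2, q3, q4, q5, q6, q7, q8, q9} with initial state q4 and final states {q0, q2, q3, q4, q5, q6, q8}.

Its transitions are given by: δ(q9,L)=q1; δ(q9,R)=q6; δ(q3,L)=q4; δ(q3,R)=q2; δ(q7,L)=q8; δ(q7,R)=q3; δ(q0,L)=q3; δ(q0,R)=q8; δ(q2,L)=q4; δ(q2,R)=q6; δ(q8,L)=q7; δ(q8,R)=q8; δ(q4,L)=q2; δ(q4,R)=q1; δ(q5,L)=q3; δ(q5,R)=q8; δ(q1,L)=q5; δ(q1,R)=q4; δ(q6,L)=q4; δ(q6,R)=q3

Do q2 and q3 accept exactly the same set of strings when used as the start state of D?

Yes

States {q0,q9} cannot be reached from the start state, so discard them.
Start with accepting vs non-accepting: {q2,q3,q4,q5,q6,q8} | {q1,q7}.
Refine {q2,q3,q4,q5,q6,q8} on symbol L: members go to different blocks, giving {q2,q3,q4,q5,q6} and {q8}.
Split {q2,q3,q4,q5,q6} by δ(·,R) → {q2,q3,q6} and {q4} and {q5}.
Refine {q1,q7} on symbol L: members go to different blocks, giving {q1} and {q7}.
Stable partition: {q2,q3,q6} | {q1} | {q8} | {q4} | {q5} | {q7} — 6 equivalence classes.
q2 and q3 lie in the same block of the stable partition, so they are equivalent — no string distinguishes them.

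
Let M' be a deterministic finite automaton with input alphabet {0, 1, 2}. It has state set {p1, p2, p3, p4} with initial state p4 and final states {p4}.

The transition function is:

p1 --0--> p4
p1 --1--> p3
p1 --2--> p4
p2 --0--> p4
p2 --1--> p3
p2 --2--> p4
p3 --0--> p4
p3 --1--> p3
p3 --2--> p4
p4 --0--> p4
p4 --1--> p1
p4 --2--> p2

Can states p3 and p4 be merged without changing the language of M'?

P0 = {p4} | {p1,p2,p3}.
The partition is now stable with 2 blocks: {p4} | {p1,p2,p3}.
p3 and p4 end up in different blocks, so they are distinguishable. For instance, the string 'ε' is accepted from only p4.

No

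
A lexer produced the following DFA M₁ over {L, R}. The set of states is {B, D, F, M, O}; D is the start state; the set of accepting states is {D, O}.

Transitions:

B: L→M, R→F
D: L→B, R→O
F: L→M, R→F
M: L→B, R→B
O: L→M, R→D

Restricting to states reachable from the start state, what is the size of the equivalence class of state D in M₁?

2

All states are reachable from the start state.
Start with accepting vs non-accepting: {D,O} | {B,F,M}.
The partition is now stable with 2 blocks: {D,O} | {B,F,M}.
The equivalence class containing D is {D,O}, of size 2.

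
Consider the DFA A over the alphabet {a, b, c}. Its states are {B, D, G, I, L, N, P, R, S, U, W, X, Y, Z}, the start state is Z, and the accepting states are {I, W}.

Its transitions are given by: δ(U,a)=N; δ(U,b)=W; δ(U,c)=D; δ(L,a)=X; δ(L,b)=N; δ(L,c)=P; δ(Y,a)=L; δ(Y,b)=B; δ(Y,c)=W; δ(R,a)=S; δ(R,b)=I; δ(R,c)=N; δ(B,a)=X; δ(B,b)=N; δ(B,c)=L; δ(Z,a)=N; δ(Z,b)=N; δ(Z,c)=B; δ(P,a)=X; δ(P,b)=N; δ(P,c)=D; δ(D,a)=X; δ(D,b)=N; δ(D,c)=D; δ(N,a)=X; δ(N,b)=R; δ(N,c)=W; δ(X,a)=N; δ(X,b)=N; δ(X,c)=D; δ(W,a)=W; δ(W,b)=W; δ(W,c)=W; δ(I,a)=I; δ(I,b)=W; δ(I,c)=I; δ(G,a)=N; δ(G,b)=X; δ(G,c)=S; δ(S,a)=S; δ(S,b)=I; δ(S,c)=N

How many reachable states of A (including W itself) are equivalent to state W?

2

Reachable states from the start: {B,D,I,L,N,P,R,S,W,X,Z}. Unreachable: {G,U,Y} — drop them.
Initial partition by acceptance: {I,W} | {B,D,L,N,P,R,S,X,Z}.
On input b, block {B,D,L,N,P,R,S,X,Z} splits into {B,D,L,N,P,X,Z} and {R,S}.
On input b, block {B,D,L,N,P,X,Z} splits into {B,D,L,P,X,Z} and {N}.
Split {B,D,L,P,X,Z} by δ(·,a) → {B,D,L,P} and {X,Z}.
Stable partition: {I,W} | {B,D,L,P} | {R,S} | {N} | {X,Z} — 5 equivalence classes.
The equivalence class containing W is {I,W}, of size 2.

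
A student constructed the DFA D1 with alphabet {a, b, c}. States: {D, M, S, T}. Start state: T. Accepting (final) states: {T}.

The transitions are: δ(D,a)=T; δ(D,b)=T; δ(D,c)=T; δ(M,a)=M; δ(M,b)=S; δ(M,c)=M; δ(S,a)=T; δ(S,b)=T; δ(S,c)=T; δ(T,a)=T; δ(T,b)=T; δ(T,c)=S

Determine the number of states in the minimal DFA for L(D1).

First remove the unreachable states {D,M}; 2 states remain.
P0 = {T} | {S}.
The partition is now stable with 2 blocks: {T} | {S}.

2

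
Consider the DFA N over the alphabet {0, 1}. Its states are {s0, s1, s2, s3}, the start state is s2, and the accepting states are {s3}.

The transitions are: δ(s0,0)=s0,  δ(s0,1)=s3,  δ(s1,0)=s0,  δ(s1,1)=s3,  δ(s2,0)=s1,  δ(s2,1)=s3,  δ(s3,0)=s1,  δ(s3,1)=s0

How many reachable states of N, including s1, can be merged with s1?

Start with accepting vs non-accepting: {s3} | {s0,s1,s2}.
Stable partition: {s3} | {s0,s1,s2} — 2 equivalence classes.
The equivalence class containing s1 is {s0,s1,s2}, of size 3.

3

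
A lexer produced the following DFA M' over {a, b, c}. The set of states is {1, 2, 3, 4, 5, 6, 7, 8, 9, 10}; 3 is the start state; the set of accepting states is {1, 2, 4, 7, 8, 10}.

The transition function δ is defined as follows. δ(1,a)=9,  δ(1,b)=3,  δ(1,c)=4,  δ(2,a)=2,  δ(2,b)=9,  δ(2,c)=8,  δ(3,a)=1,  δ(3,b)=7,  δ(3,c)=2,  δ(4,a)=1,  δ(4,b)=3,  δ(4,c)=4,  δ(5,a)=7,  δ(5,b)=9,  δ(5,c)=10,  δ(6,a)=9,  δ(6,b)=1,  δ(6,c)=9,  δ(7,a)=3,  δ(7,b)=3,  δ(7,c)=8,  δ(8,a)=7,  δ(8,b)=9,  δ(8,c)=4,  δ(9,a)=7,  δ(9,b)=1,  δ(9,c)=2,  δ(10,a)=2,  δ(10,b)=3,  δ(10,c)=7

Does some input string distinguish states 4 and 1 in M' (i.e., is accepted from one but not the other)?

Yes

First remove the unreachable states {5,6,10}; 7 states remain.
Initial partition by acceptance: {1,2,4,7,8} | {3,9}.
Refine {1,2,4,7,8} on symbol a: members go to different blocks, giving {2,4,8} and {1,7}.
On input a, block {2,4,8} splits into {4,8} and {2}.
No further refinement is possible. Final partition (4 blocks): {4,8} | {3,9} | {1,7} | {2}.
4 and 1 end up in different blocks, so they are distinguishable. For instance, the string 'a' is accepted from only 4.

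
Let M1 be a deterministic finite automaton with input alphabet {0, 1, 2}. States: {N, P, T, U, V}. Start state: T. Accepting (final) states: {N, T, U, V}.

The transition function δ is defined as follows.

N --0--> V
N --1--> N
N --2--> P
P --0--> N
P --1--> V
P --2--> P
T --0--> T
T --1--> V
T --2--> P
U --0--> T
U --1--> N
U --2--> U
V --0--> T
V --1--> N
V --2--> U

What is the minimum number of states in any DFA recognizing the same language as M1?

4

Every state is reachable, so we keep all 5.
Start with accepting vs non-accepting: {N,T,U,V} | {P}.
Split {N,T,U,V} by δ(·,2) → {U,V} and {N,T}.
On input 0, block {N,T} splits into {T} and {N}.
No further refinement is possible. Final partition (4 blocks): {U,V} | {P} | {T} | {N}.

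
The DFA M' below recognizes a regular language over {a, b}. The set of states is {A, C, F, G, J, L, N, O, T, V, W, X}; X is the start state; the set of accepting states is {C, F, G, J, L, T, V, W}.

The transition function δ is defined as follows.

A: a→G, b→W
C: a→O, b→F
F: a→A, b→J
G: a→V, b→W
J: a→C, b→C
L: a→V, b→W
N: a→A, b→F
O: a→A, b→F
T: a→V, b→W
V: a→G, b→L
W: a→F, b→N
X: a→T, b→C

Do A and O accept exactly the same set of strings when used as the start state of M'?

Initial partition by acceptance: {C,F,G,J,L,T,V,W} | {A,N,O,X}.
Split {C,F,G,J,L,T,V,W} by δ(·,a) → {G,J,L,T,V,W} and {C,F}.
Split {G,J,L,T,V,W} by δ(·,a) → {G,L,T,V} and {J,W}.
On input b, block {G,L,T,V} splits into {G,L,T} and {V}.
Split {A,N,O,X} by δ(·,a) → {N,O} and {A,X}.
On input a, block {C,F} splits into {F} and {C}.
Refine {J,W} on symbol a: members go to different blocks, giving {W} and {J}.
On input b, block {A,X} splits into {A} and {X}.
No further refinement is possible. Final partition (9 blocks): {G,L,T} | {N,O} | {F} | {W} | {V} | {A} | {C} | {J} | {X}.
A and O end up in different blocks, so they are distinguishable. For instance, the string 'a' is accepted from only A.

No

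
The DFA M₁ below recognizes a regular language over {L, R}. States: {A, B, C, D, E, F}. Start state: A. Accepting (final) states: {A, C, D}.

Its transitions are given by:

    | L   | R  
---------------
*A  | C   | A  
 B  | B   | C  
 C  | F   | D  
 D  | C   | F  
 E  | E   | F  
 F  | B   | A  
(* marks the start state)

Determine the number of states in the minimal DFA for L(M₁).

Reachable states from the start: {A,B,C,D,F}. Unreachable: {E} — drop them.
Initial partition by acceptance: {A,C,D} | {B,F}.
Split {A,C,D} by δ(·,L) → {A,D} and {C}.
On input R, block {A,D} splits into {A} and {D}.
Split {B,F} by δ(·,R) → {B} and {F}.
The partition is now stable with 5 blocks: {A} | {B} | {C} | {D} | {F}.

5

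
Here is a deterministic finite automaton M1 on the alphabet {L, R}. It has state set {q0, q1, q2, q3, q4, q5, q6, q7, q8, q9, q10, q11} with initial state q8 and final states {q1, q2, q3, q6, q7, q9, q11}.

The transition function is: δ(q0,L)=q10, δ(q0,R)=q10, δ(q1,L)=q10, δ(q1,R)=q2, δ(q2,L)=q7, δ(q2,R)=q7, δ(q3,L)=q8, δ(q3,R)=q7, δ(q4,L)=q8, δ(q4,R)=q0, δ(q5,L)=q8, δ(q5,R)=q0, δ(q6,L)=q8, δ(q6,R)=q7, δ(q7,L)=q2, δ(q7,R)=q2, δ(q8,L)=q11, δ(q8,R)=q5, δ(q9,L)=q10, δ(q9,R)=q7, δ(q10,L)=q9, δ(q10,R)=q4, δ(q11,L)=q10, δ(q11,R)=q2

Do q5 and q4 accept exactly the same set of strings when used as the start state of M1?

First remove the unreachable states {q1,q3,q6}; 9 states remain.
P0 = {q2,q7,q9,q11} | {q0,q4,q5,q8,q10}.
Refine {q2,q7,q9,q11} on symbol L: members go to different blocks, giving {q2,q7} and {q9,q11}.
Refine {q0,q4,q5,q8,q10} on symbol L: members go to different blocks, giving {q0,q4,q5} and {q8,q10}.
Split {q0,q4,q5} by δ(·,R) → {q4,q5} and {q0}.
No further refinement is possible. Final partition (5 blocks): {q2,q7} | {q4,q5} | {q9,q11} | {q8,q10} | {q0}.
q5 and q4 lie in the same block of the stable partition, so they are equivalent — no string distinguishes them.

Yes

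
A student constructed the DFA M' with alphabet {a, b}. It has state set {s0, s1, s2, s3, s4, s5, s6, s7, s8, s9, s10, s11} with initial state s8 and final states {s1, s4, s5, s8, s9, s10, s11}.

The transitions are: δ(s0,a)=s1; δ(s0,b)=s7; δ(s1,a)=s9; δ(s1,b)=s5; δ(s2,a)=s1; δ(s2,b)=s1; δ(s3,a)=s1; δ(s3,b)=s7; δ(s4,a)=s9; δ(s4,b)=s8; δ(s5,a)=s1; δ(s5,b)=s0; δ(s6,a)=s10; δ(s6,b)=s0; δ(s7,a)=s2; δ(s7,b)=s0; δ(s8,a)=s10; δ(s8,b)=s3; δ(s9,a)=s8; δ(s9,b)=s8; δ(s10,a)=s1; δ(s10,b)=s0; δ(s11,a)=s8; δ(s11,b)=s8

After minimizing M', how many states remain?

First remove the unreachable states {s4,s6,s11}; 9 states remain.
Start with accepting vs non-accepting: {s1,s5,s8,s9,s10} | {s0,s2,s3,s7}.
On input b, block {s1,s5,s8,s9,s10} splits into {s5,s8,s10} and {s1,s9}.
Split {s5,s8,s10} by δ(·,a) → {s5,s10} and {s8}.
On input a, block {s0,s2,s3,s7} splits into {s0,s2,s3} and {s7}.
On input b, block {s0,s2,s3} splits into {s0,s3} and {s2}.
Split {s1,s9} by δ(·,a) → {s1} and {s9}.
Stable partition: {s5,s10} | {s0,s3} | {s1} | {s8} | {s7} | {s2} | {s9} — 7 equivalence classes.

7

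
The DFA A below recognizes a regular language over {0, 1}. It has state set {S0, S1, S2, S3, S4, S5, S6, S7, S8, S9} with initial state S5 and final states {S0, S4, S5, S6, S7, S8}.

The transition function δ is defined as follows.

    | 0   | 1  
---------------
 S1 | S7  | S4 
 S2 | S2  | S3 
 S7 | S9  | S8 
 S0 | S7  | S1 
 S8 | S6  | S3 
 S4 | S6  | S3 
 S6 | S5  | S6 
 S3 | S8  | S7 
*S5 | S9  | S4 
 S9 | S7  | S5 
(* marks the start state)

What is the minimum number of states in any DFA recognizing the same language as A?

5

First remove the unreachable states {S0,S1,S2}; 7 states remain.
P0 = {S4,S5,S6,S7,S8} | {S3,S9}.
Refine {S4,S5,S6,S7,S8} on symbol 0: members go to different blocks, giving {S4,S6,S8} and {S5,S7}.
Refine {S4,S6,S8} on symbol 0: members go to different blocks, giving {S4,S8} and {S6}.
On input 0, block {S3,S9} splits into {S3} and {S9}.
No further refinement is possible. Final partition (5 blocks): {S4,S8} | {S3} | {S5,S7} | {S6} | {S9}.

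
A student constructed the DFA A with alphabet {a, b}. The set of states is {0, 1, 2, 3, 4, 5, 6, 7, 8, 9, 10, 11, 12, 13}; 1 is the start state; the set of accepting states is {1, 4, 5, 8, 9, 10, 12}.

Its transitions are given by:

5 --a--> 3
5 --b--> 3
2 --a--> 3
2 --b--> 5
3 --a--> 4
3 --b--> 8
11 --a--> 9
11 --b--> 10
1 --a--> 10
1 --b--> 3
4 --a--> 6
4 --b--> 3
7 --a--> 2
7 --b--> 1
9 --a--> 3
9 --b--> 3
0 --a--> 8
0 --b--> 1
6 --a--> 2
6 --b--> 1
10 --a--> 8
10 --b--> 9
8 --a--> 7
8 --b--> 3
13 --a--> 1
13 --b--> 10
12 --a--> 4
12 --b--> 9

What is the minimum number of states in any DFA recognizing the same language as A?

Reachable states from the start: {1,2,3,4,5,6,7,8,9,10}. Unreachable: {0,11,12,13} — drop them.
Initial partition by acceptance: {1,4,5,8,9,10} | {2,3,6,7}.
On input a, block {1,4,5,8,9,10} splits into {4,5,8,9} and {1,10}.
Refine {2,3,6,7} on symbol a: members go to different blocks, giving {2,6,7} and {3}.
On input a, block {4,5,8,9} splits into {4,8} and {5,9}.
On input a, block {2,6,7} splits into {6,7} and {2}.
Split {1,10} by δ(·,a) → {1} and {10}.
Stable partition: {4,8} | {6,7} | {1} | {3} | {5,9} | {2} | {10} — 7 equivalence classes.

7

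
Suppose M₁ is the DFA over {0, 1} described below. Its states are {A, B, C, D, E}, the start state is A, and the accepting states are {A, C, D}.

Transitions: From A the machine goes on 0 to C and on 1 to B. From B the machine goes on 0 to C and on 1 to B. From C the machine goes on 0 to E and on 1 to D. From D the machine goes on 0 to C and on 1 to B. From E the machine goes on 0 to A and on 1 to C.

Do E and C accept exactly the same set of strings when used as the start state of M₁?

No

Every state is reachable, so we keep all 5.
Initial partition by acceptance: {A,C,D} | {B,E}.
Split {A,C,D} by δ(·,0) → {A,D} and {C}.
Refine {B,E} on symbol 0: members go to different blocks, giving {B} and {E}.
The partition is now stable with 4 blocks: {A,D} | {B} | {C} | {E}.
E and C end up in different blocks, so they are distinguishable. For instance, the string 'ε' is accepted from only C.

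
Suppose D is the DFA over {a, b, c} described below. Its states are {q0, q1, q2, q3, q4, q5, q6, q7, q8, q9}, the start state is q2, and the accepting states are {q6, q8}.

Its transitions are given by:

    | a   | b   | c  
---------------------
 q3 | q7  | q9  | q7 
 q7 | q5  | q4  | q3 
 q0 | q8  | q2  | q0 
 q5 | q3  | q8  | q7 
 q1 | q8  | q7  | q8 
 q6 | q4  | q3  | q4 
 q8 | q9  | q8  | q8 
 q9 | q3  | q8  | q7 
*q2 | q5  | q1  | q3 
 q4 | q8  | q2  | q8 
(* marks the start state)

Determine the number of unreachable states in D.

BFS from q2 reaches {q1, q2, q3, q4, q5, q7, q8, q9}; the 2 state(s) q0, q6 are never visited.

2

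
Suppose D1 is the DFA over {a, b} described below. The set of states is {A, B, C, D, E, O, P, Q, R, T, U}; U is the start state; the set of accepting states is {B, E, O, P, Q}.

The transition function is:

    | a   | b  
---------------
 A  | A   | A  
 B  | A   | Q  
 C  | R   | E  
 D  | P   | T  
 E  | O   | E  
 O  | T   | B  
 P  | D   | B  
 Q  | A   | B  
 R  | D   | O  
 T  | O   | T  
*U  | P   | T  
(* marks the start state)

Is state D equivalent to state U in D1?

First remove the unreachable states {C,E,R}; 8 states remain.
P0 = {B,O,P,Q} | {A,D,T,U}.
Refine {A,D,T,U} on symbol a: members go to different blocks, giving {D,T,U} and {A}.
Split {B,O,P,Q} by δ(·,a) → {B,Q} and {O,P}.
No further refinement is possible. Final partition (4 blocks): {B,Q} | {D,T,U} | {A} | {O,P}.
D and U lie in the same block of the stable partition, so they are equivalent — no string distinguishes them.

Yes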